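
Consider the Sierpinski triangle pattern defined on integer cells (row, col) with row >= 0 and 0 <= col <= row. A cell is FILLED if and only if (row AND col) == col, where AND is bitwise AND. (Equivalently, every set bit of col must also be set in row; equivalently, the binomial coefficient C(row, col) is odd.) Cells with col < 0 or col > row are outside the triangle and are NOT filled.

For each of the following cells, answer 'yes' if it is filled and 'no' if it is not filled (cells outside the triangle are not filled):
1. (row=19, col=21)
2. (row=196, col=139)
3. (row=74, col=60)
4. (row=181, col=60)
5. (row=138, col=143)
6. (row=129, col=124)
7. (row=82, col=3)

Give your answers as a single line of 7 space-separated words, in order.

(19,21): col outside [0, 19] -> not filled
(196,139): row=0b11000100, col=0b10001011, row AND col = 0b10000000 = 128; 128 != 139 -> empty
(74,60): row=0b1001010, col=0b111100, row AND col = 0b1000 = 8; 8 != 60 -> empty
(181,60): row=0b10110101, col=0b111100, row AND col = 0b110100 = 52; 52 != 60 -> empty
(138,143): col outside [0, 138] -> not filled
(129,124): row=0b10000001, col=0b1111100, row AND col = 0b0 = 0; 0 != 124 -> empty
(82,3): row=0b1010010, col=0b11, row AND col = 0b10 = 2; 2 != 3 -> empty

Answer: no no no no no no no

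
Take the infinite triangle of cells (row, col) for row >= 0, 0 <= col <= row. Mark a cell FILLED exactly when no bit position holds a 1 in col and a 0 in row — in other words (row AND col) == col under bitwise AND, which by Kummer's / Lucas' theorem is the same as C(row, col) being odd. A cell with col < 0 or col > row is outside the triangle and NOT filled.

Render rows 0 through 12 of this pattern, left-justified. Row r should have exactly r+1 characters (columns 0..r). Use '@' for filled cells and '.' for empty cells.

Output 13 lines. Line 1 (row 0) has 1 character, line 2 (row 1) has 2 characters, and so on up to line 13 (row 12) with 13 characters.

r0=0: @
r1=1: @@
r2=10: @.@
r3=11: @@@@
r4=100: @...@
r5=101: @@..@@
r6=110: @.@.@.@
r7=111: @@@@@@@@
r8=1000: @.......@
r9=1001: @@......@@
r10=1010: @.@.....@.@
r11=1011: @@@@....@@@@
r12=1100: @...@...@...@

Answer: @
@@
@.@
@@@@
@...@
@@..@@
@.@.@.@
@@@@@@@@
@.......@
@@......@@
@.@.....@.@
@@@@....@@@@
@...@...@...@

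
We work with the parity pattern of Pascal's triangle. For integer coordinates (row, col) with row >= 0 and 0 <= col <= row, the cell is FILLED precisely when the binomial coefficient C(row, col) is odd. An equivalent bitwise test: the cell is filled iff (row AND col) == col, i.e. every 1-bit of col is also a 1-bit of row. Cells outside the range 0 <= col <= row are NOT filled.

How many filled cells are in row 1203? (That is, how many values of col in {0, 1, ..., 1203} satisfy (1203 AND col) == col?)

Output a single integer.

1203 in binary = 10010110011
popcount(1203) = number of 1-bits in 10010110011 = 6
A col c satisfies (1203 AND c) == c iff every set bit of c is also set in 1203; each of the 6 set bits of 1203 can independently be on or off in c.
count = 2^6 = 64

Answer: 64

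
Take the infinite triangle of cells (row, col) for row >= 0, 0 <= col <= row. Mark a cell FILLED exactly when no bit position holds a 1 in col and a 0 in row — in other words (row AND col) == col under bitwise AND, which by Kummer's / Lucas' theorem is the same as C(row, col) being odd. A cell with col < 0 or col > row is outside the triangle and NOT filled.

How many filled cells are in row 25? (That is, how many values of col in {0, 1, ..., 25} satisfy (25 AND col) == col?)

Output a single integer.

Answer: 8

Derivation:
25 in binary = 11001
popcount(25) = number of 1-bits in 11001 = 3
A col c satisfies (25 AND c) == c iff every set bit of c is also set in 25; each of the 3 set bits of 25 can independently be on or off in c.
count = 2^3 = 8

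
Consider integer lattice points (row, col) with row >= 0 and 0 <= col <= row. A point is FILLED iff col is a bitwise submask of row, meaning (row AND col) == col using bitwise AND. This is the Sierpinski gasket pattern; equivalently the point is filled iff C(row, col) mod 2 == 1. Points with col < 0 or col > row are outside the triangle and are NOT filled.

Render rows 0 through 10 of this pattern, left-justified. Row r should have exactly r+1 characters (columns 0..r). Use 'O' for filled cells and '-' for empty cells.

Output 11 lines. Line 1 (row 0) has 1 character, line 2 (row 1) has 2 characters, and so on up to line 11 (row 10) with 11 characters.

r0=0: O
r1=1: OO
r2=10: O-O
r3=11: OOOO
r4=100: O---O
r5=101: OO--OO
r6=110: O-O-O-O
r7=111: OOOOOOOO
r8=1000: O-------O
r9=1001: OO------OO
r10=1010: O-O-----O-O

Answer: O
OO
O-O
OOOO
O---O
OO--OO
O-O-O-O
OOOOOOOO
O-------O
OO------OO
O-O-----O-O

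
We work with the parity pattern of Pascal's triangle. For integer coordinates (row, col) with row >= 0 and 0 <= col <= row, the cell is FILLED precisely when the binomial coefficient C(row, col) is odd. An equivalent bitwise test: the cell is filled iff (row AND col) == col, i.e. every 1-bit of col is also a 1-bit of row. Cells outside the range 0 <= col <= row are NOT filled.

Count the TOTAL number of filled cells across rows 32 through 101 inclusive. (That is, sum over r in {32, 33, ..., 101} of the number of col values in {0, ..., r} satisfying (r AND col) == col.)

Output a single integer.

Answer: 1032

Derivation:
r32=100000 pc1: +2 =2
r33=100001 pc2: +4 =6
r34=100010 pc2: +4 =10
r35=100011 pc3: +8 =18
r36=100100 pc2: +4 =22
r37=100101 pc3: +8 =30
r38=100110 pc3: +8 =38
r39=100111 pc4: +16 =54
r40=101000 pc2: +4 =58
r41=101001 pc3: +8 =66
r42=101010 pc3: +8 =74
r43=101011 pc4: +16 =90
r44=101100 pc3: +8 =98
r45=101101 pc4: +16 =114
r46=101110 pc4: +16 =130
r47=101111 pc5: +32 =162
r48=110000 pc2: +4 =166
r49=110001 pc3: +8 =174
r50=110010 pc3: +8 =182
r51=110011 pc4: +16 =198
r52=110100 pc3: +8 =206
r53=110101 pc4: +16 =222
r54=110110 pc4: +16 =238
r55=110111 pc5: +32 =270
r56=111000 pc3: +8 =278
r57=111001 pc4: +16 =294
r58=111010 pc4: +16 =310
r59=111011 pc5: +32 =342
r60=111100 pc4: +16 =358
r61=111101 pc5: +32 =390
r62=111110 pc5: +32 =422
r63=111111 pc6: +64 =486
r64=1000000 pc1: +2 =488
r65=1000001 pc2: +4 =492
r66=1000010 pc2: +4 =496
r67=1000011 pc3: +8 =504
r68=1000100 pc2: +4 =508
r69=1000101 pc3: +8 =516
r70=1000110 pc3: +8 =524
r71=1000111 pc4: +16 =540
r72=1001000 pc2: +4 =544
r73=1001001 pc3: +8 =552
r74=1001010 pc3: +8 =560
r75=1001011 pc4: +16 =576
r76=1001100 pc3: +8 =584
r77=1001101 pc4: +16 =600
r78=1001110 pc4: +16 =616
r79=1001111 pc5: +32 =648
r80=1010000 pc2: +4 =652
r81=1010001 pc3: +8 =660
r82=1010010 pc3: +8 =668
r83=1010011 pc4: +16 =684
r84=1010100 pc3: +8 =692
r85=1010101 pc4: +16 =708
r86=1010110 pc4: +16 =724
r87=1010111 pc5: +32 =756
r88=1011000 pc3: +8 =764
r89=1011001 pc4: +16 =780
r90=1011010 pc4: +16 =796
r91=1011011 pc5: +32 =828
r92=1011100 pc4: +16 =844
r93=1011101 pc5: +32 =876
r94=1011110 pc5: +32 =908
r95=1011111 pc6: +64 =972
r96=1100000 pc2: +4 =976
r97=1100001 pc3: +8 =984
r98=1100010 pc3: +8 =992
r99=1100011 pc4: +16 =1008
r100=1100100 pc3: +8 =1016
r101=1100101 pc4: +16 =1032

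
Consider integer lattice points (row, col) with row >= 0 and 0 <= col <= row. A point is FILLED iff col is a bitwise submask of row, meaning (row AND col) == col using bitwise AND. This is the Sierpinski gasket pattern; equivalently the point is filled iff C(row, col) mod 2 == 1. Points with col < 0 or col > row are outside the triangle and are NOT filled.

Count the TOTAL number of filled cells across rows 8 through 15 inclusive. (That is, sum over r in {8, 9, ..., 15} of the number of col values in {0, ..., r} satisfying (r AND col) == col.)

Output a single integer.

Answer: 54

Derivation:
r8=1000 pc1: +2 =2
r9=1001 pc2: +4 =6
r10=1010 pc2: +4 =10
r11=1011 pc3: +8 =18
r12=1100 pc2: +4 =22
r13=1101 pc3: +8 =30
r14=1110 pc3: +8 =38
r15=1111 pc4: +16 =54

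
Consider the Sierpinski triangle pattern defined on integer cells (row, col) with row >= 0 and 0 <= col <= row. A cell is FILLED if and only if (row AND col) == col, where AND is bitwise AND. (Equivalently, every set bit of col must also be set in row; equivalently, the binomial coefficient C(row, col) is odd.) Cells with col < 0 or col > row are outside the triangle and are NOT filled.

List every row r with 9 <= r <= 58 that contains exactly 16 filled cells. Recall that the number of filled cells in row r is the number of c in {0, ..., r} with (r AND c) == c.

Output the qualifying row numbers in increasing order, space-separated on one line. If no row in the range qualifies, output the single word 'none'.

Answer: 15 23 27 29 30 39 43 45 46 51 53 54 57 58

Derivation:
Row r has 2^popcount(r) filled cells, so we need popcount(r) = log2(16) = 4.
Scan r = 9..58 and keep those with exactly 4 one-bits:
r=9=1001 popcount=2 -> skip
r=10=1010 popcount=2 -> skip
r=11=1011 popcount=3 -> skip
r=12=1100 popcount=2 -> skip
r=13=1101 popcount=3 -> skip
r=14=1110 popcount=3 -> skip
r=15=1111 popcount=4 -> KEEP
r=16=10000 popcount=1 -> skip
r=17=10001 popcount=2 -> skip
r=18=10010 popcount=2 -> skip
r=19=10011 popcount=3 -> skip
r=20=10100 popcount=2 -> skip
r=21=10101 popcount=3 -> skip
r=22=10110 popcount=3 -> skip
r=23=10111 popcount=4 -> KEEP
r=24=11000 popcount=2 -> skip
r=25=11001 popcount=3 -> skip
r=26=11010 popcount=3 -> skip
r=27=11011 popcount=4 -> KEEP
r=28=11100 popcount=3 -> skip
r=29=11101 popcount=4 -> KEEP
r=30=11110 popcount=4 -> KEEP
r=31=11111 popcount=5 -> skip
r=32=100000 popcount=1 -> skip
r=33=100001 popcount=2 -> skip
r=34=100010 popcount=2 -> skip
r=35=100011 popcount=3 -> skip
r=36=100100 popcount=2 -> skip
r=37=100101 popcount=3 -> skip
r=38=100110 popcount=3 -> skip
r=39=100111 popcount=4 -> KEEP
r=40=101000 popcount=2 -> skip
r=41=101001 popcount=3 -> skip
r=42=101010 popcount=3 -> skip
r=43=101011 popcount=4 -> KEEP
r=44=101100 popcount=3 -> skip
r=45=101101 popcount=4 -> KEEP
r=46=101110 popcount=4 -> KEEP
r=47=101111 popcount=5 -> skip
r=48=110000 popcount=2 -> skip
r=49=110001 popcount=3 -> skip
r=50=110010 popcount=3 -> skip
r=51=110011 popcount=4 -> KEEP
r=52=110100 popcount=3 -> skip
r=53=110101 popcount=4 -> KEEP
r=54=110110 popcount=4 -> KEEP
r=55=110111 popcount=5 -> skip
r=56=111000 popcount=3 -> skip
r=57=111001 popcount=4 -> KEEP
r=58=111010 popcount=4 -> KEEP
Kept rows: 15 23 27 29 30 39 43 45 46 51 53 54 57 58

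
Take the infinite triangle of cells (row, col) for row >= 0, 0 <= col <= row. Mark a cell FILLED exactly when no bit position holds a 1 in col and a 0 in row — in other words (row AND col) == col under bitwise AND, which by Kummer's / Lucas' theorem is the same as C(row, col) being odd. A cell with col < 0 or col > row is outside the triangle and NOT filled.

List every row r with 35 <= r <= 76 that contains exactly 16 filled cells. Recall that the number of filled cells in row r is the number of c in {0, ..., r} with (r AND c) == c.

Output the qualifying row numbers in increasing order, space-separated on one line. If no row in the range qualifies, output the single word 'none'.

Row r has 2^popcount(r) filled cells, so we need popcount(r) = log2(16) = 4.
Scan r = 35..76 and keep those with exactly 4 one-bits:
r=35=100011 popcount=3 -> skip
r=36=100100 popcount=2 -> skip
r=37=100101 popcount=3 -> skip
r=38=100110 popcount=3 -> skip
r=39=100111 popcount=4 -> KEEP
r=40=101000 popcount=2 -> skip
r=41=101001 popcount=3 -> skip
r=42=101010 popcount=3 -> skip
r=43=101011 popcount=4 -> KEEP
r=44=101100 popcount=3 -> skip
r=45=101101 popcount=4 -> KEEP
r=46=101110 popcount=4 -> KEEP
r=47=101111 popcount=5 -> skip
r=48=110000 popcount=2 -> skip
r=49=110001 popcount=3 -> skip
r=50=110010 popcount=3 -> skip
r=51=110011 popcount=4 -> KEEP
r=52=110100 popcount=3 -> skip
r=53=110101 popcount=4 -> KEEP
r=54=110110 popcount=4 -> KEEP
r=55=110111 popcount=5 -> skip
r=56=111000 popcount=3 -> skip
r=57=111001 popcount=4 -> KEEP
r=58=111010 popcount=4 -> KEEP
r=59=111011 popcount=5 -> skip
r=60=111100 popcount=4 -> KEEP
r=61=111101 popcount=5 -> skip
r=62=111110 popcount=5 -> skip
r=63=111111 popcount=6 -> skip
r=64=1000000 popcount=1 -> skip
r=65=1000001 popcount=2 -> skip
r=66=1000010 popcount=2 -> skip
r=67=1000011 popcount=3 -> skip
r=68=1000100 popcount=2 -> skip
r=69=1000101 popcount=3 -> skip
r=70=1000110 popcount=3 -> skip
r=71=1000111 popcount=4 -> KEEP
r=72=1001000 popcount=2 -> skip
r=73=1001001 popcount=3 -> skip
r=74=1001010 popcount=3 -> skip
r=75=1001011 popcount=4 -> KEEP
r=76=1001100 popcount=3 -> skip
Kept rows: 39 43 45 46 51 53 54 57 58 60 71 75

Answer: 39 43 45 46 51 53 54 57 58 60 71 75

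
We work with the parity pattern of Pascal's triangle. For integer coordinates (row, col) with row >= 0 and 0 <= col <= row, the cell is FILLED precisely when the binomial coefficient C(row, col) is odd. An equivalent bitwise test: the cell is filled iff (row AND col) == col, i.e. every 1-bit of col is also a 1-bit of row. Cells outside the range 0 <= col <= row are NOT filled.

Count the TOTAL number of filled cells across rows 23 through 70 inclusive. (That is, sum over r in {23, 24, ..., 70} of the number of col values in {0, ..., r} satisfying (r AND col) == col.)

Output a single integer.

r23=10111 pc4: +16 =16
r24=11000 pc2: +4 =20
r25=11001 pc3: +8 =28
r26=11010 pc3: +8 =36
r27=11011 pc4: +16 =52
r28=11100 pc3: +8 =60
r29=11101 pc4: +16 =76
r30=11110 pc4: +16 =92
r31=11111 pc5: +32 =124
r32=100000 pc1: +2 =126
r33=100001 pc2: +4 =130
r34=100010 pc2: +4 =134
r35=100011 pc3: +8 =142
r36=100100 pc2: +4 =146
r37=100101 pc3: +8 =154
r38=100110 pc3: +8 =162
r39=100111 pc4: +16 =178
r40=101000 pc2: +4 =182
r41=101001 pc3: +8 =190
r42=101010 pc3: +8 =198
r43=101011 pc4: +16 =214
r44=101100 pc3: +8 =222
r45=101101 pc4: +16 =238
r46=101110 pc4: +16 =254
r47=101111 pc5: +32 =286
r48=110000 pc2: +4 =290
r49=110001 pc3: +8 =298
r50=110010 pc3: +8 =306
r51=110011 pc4: +16 =322
r52=110100 pc3: +8 =330
r53=110101 pc4: +16 =346
r54=110110 pc4: +16 =362
r55=110111 pc5: +32 =394
r56=111000 pc3: +8 =402
r57=111001 pc4: +16 =418
r58=111010 pc4: +16 =434
r59=111011 pc5: +32 =466
r60=111100 pc4: +16 =482
r61=111101 pc5: +32 =514
r62=111110 pc5: +32 =546
r63=111111 pc6: +64 =610
r64=1000000 pc1: +2 =612
r65=1000001 pc2: +4 =616
r66=1000010 pc2: +4 =620
r67=1000011 pc3: +8 =628
r68=1000100 pc2: +4 =632
r69=1000101 pc3: +8 =640
r70=1000110 pc3: +8 =648

Answer: 648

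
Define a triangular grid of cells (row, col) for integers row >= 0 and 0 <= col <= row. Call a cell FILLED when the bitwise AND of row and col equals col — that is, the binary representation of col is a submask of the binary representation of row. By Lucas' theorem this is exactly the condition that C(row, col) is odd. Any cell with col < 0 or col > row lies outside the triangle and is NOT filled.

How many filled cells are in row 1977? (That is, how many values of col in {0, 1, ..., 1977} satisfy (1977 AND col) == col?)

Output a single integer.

1977 in binary = 11110111001
popcount(1977) = number of 1-bits in 11110111001 = 8
A col c satisfies (1977 AND c) == c iff every set bit of c is also set in 1977; each of the 8 set bits of 1977 can independently be on or off in c.
count = 2^8 = 256

Answer: 256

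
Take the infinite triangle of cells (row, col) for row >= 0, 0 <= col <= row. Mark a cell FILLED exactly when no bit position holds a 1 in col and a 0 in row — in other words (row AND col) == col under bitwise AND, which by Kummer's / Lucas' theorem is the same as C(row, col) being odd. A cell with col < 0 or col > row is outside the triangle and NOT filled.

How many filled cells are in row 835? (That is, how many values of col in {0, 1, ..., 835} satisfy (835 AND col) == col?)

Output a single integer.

835 in binary = 1101000011
popcount(835) = number of 1-bits in 1101000011 = 5
A col c satisfies (835 AND c) == c iff every set bit of c is also set in 835; each of the 5 set bits of 835 can independently be on or off in c.
count = 2^5 = 32

Answer: 32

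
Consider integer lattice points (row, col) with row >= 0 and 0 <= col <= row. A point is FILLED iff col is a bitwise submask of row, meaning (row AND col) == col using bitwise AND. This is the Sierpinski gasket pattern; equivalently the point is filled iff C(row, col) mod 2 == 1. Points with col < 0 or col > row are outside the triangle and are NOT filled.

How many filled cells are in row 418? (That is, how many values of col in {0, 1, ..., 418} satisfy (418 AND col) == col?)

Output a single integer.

Answer: 16

Derivation:
418 in binary = 110100010
popcount(418) = number of 1-bits in 110100010 = 4
A col c satisfies (418 AND c) == c iff every set bit of c is also set in 418; each of the 4 set bits of 418 can independently be on or off in c.
count = 2^4 = 16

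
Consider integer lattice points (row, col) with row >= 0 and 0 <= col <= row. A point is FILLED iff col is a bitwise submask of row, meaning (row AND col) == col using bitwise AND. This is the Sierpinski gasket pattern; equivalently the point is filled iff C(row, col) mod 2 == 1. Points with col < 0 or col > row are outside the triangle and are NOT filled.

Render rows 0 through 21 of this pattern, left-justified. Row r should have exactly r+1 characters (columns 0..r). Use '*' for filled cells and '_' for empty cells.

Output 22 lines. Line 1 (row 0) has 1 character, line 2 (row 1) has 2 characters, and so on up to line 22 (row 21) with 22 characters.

r0=0: *
r1=1: **
r2=10: *_*
r3=11: ****
r4=100: *___*
r5=101: **__**
r6=110: *_*_*_*
r7=111: ********
r8=1000: *_______*
r9=1001: **______**
r10=1010: *_*_____*_*
r11=1011: ****____****
r12=1100: *___*___*___*
r13=1101: **__**__**__**
r14=1110: *_*_*_*_*_*_*_*
r15=1111: ****************
r16=10000: *_______________*
r17=10001: **______________**
r18=10010: *_*_____________*_*
r19=10011: ****____________****
r20=10100: *___*___________*___*
r21=10101: **__**__________**__**

Answer: *
**
*_*
****
*___*
**__**
*_*_*_*
********
*_______*
**______**
*_*_____*_*
****____****
*___*___*___*
**__**__**__**
*_*_*_*_*_*_*_*
****************
*_______________*
**______________**
*_*_____________*_*
****____________****
*___*___________*___*
**__**__________**__**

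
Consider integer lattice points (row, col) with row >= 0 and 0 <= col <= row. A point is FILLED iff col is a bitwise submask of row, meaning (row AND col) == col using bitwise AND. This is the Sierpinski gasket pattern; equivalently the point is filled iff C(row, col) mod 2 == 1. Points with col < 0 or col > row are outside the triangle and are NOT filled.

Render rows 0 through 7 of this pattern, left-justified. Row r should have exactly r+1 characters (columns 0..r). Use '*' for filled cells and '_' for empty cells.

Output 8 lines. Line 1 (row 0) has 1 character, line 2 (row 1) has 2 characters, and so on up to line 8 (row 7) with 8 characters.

r0=0: *
r1=1: **
r2=10: *_*
r3=11: ****
r4=100: *___*
r5=101: **__**
r6=110: *_*_*_*
r7=111: ********

Answer: *
**
*_*
****
*___*
**__**
*_*_*_*
********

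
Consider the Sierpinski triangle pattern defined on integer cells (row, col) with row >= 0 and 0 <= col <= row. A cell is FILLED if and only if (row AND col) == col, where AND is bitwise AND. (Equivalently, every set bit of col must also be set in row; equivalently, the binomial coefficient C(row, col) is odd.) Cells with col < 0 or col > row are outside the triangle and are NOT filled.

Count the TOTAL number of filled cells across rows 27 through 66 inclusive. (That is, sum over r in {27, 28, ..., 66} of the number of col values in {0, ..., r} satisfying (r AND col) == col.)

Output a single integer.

Answer: 584

Derivation:
r27=11011 pc4: +16 =16
r28=11100 pc3: +8 =24
r29=11101 pc4: +16 =40
r30=11110 pc4: +16 =56
r31=11111 pc5: +32 =88
r32=100000 pc1: +2 =90
r33=100001 pc2: +4 =94
r34=100010 pc2: +4 =98
r35=100011 pc3: +8 =106
r36=100100 pc2: +4 =110
r37=100101 pc3: +8 =118
r38=100110 pc3: +8 =126
r39=100111 pc4: +16 =142
r40=101000 pc2: +4 =146
r41=101001 pc3: +8 =154
r42=101010 pc3: +8 =162
r43=101011 pc4: +16 =178
r44=101100 pc3: +8 =186
r45=101101 pc4: +16 =202
r46=101110 pc4: +16 =218
r47=101111 pc5: +32 =250
r48=110000 pc2: +4 =254
r49=110001 pc3: +8 =262
r50=110010 pc3: +8 =270
r51=110011 pc4: +16 =286
r52=110100 pc3: +8 =294
r53=110101 pc4: +16 =310
r54=110110 pc4: +16 =326
r55=110111 pc5: +32 =358
r56=111000 pc3: +8 =366
r57=111001 pc4: +16 =382
r58=111010 pc4: +16 =398
r59=111011 pc5: +32 =430
r60=111100 pc4: +16 =446
r61=111101 pc5: +32 =478
r62=111110 pc5: +32 =510
r63=111111 pc6: +64 =574
r64=1000000 pc1: +2 =576
r65=1000001 pc2: +4 =580
r66=1000010 pc2: +4 =584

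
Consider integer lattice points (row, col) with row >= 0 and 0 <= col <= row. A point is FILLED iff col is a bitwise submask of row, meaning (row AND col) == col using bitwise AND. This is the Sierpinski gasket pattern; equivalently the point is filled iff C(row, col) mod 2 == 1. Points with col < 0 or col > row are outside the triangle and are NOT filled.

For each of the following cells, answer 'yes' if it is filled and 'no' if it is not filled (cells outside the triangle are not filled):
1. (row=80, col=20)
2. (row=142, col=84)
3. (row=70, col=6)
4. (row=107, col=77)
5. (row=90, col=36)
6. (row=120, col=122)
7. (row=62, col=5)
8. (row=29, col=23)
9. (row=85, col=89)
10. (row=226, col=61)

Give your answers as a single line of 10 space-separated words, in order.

(80,20): row=0b1010000, col=0b10100, row AND col = 0b10000 = 16; 16 != 20 -> empty
(142,84): row=0b10001110, col=0b1010100, row AND col = 0b100 = 4; 4 != 84 -> empty
(70,6): row=0b1000110, col=0b110, row AND col = 0b110 = 6; 6 == 6 -> filled
(107,77): row=0b1101011, col=0b1001101, row AND col = 0b1001001 = 73; 73 != 77 -> empty
(90,36): row=0b1011010, col=0b100100, row AND col = 0b0 = 0; 0 != 36 -> empty
(120,122): col outside [0, 120] -> not filled
(62,5): row=0b111110, col=0b101, row AND col = 0b100 = 4; 4 != 5 -> empty
(29,23): row=0b11101, col=0b10111, row AND col = 0b10101 = 21; 21 != 23 -> empty
(85,89): col outside [0, 85] -> not filled
(226,61): row=0b11100010, col=0b111101, row AND col = 0b100000 = 32; 32 != 61 -> empty

Answer: no no yes no no no no no no no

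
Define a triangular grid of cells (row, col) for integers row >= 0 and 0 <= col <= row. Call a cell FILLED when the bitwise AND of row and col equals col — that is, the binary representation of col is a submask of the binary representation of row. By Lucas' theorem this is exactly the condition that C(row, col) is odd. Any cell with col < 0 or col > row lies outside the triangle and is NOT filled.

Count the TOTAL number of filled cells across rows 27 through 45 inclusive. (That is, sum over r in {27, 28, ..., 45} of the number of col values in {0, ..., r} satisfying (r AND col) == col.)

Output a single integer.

r27=11011 pc4: +16 =16
r28=11100 pc3: +8 =24
r29=11101 pc4: +16 =40
r30=11110 pc4: +16 =56
r31=11111 pc5: +32 =88
r32=100000 pc1: +2 =90
r33=100001 pc2: +4 =94
r34=100010 pc2: +4 =98
r35=100011 pc3: +8 =106
r36=100100 pc2: +4 =110
r37=100101 pc3: +8 =118
r38=100110 pc3: +8 =126
r39=100111 pc4: +16 =142
r40=101000 pc2: +4 =146
r41=101001 pc3: +8 =154
r42=101010 pc3: +8 =162
r43=101011 pc4: +16 =178
r44=101100 pc3: +8 =186
r45=101101 pc4: +16 =202

Answer: 202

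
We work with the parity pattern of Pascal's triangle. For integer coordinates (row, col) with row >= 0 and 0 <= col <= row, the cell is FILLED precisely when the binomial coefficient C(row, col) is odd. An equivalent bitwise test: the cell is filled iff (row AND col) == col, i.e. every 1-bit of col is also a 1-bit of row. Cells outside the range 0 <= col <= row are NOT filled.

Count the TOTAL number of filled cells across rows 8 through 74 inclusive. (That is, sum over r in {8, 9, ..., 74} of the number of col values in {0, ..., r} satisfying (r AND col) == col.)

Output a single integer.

Answer: 776

Derivation:
r8=1000 pc1: +2 =2
r9=1001 pc2: +4 =6
r10=1010 pc2: +4 =10
r11=1011 pc3: +8 =18
r12=1100 pc2: +4 =22
r13=1101 pc3: +8 =30
r14=1110 pc3: +8 =38
r15=1111 pc4: +16 =54
r16=10000 pc1: +2 =56
r17=10001 pc2: +4 =60
r18=10010 pc2: +4 =64
r19=10011 pc3: +8 =72
r20=10100 pc2: +4 =76
r21=10101 pc3: +8 =84
r22=10110 pc3: +8 =92
r23=10111 pc4: +16 =108
r24=11000 pc2: +4 =112
r25=11001 pc3: +8 =120
r26=11010 pc3: +8 =128
r27=11011 pc4: +16 =144
r28=11100 pc3: +8 =152
r29=11101 pc4: +16 =168
r30=11110 pc4: +16 =184
r31=11111 pc5: +32 =216
r32=100000 pc1: +2 =218
r33=100001 pc2: +4 =222
r34=100010 pc2: +4 =226
r35=100011 pc3: +8 =234
r36=100100 pc2: +4 =238
r37=100101 pc3: +8 =246
r38=100110 pc3: +8 =254
r39=100111 pc4: +16 =270
r40=101000 pc2: +4 =274
r41=101001 pc3: +8 =282
r42=101010 pc3: +8 =290
r43=101011 pc4: +16 =306
r44=101100 pc3: +8 =314
r45=101101 pc4: +16 =330
r46=101110 pc4: +16 =346
r47=101111 pc5: +32 =378
r48=110000 pc2: +4 =382
r49=110001 pc3: +8 =390
r50=110010 pc3: +8 =398
r51=110011 pc4: +16 =414
r52=110100 pc3: +8 =422
r53=110101 pc4: +16 =438
r54=110110 pc4: +16 =454
r55=110111 pc5: +32 =486
r56=111000 pc3: +8 =494
r57=111001 pc4: +16 =510
r58=111010 pc4: +16 =526
r59=111011 pc5: +32 =558
r60=111100 pc4: +16 =574
r61=111101 pc5: +32 =606
r62=111110 pc5: +32 =638
r63=111111 pc6: +64 =702
r64=1000000 pc1: +2 =704
r65=1000001 pc2: +4 =708
r66=1000010 pc2: +4 =712
r67=1000011 pc3: +8 =720
r68=1000100 pc2: +4 =724
r69=1000101 pc3: +8 =732
r70=1000110 pc3: +8 =740
r71=1000111 pc4: +16 =756
r72=1001000 pc2: +4 =760
r73=1001001 pc3: +8 =768
r74=1001010 pc3: +8 =776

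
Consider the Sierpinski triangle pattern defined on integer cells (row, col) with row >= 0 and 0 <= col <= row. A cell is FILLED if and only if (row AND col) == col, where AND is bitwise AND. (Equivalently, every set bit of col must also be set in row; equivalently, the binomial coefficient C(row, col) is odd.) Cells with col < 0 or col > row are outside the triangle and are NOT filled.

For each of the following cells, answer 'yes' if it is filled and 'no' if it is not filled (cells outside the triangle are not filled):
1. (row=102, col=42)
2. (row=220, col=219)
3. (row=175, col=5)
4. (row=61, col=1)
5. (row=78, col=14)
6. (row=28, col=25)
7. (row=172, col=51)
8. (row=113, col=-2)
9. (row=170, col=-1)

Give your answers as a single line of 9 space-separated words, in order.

(102,42): row=0b1100110, col=0b101010, row AND col = 0b100010 = 34; 34 != 42 -> empty
(220,219): row=0b11011100, col=0b11011011, row AND col = 0b11011000 = 216; 216 != 219 -> empty
(175,5): row=0b10101111, col=0b101, row AND col = 0b101 = 5; 5 == 5 -> filled
(61,1): row=0b111101, col=0b1, row AND col = 0b1 = 1; 1 == 1 -> filled
(78,14): row=0b1001110, col=0b1110, row AND col = 0b1110 = 14; 14 == 14 -> filled
(28,25): row=0b11100, col=0b11001, row AND col = 0b11000 = 24; 24 != 25 -> empty
(172,51): row=0b10101100, col=0b110011, row AND col = 0b100000 = 32; 32 != 51 -> empty
(113,-2): col outside [0, 113] -> not filled
(170,-1): col outside [0, 170] -> not filled

Answer: no no yes yes yes no no no no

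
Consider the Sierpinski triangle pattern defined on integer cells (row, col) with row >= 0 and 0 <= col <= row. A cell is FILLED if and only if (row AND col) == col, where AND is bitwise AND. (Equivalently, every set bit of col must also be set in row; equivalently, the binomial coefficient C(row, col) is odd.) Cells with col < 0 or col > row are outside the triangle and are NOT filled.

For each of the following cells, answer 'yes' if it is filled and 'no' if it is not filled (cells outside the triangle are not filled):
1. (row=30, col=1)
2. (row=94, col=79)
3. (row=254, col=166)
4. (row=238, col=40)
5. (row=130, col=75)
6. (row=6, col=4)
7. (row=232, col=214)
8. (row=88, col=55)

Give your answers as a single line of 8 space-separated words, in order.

Answer: no no yes yes no yes no no

Derivation:
(30,1): row=0b11110, col=0b1, row AND col = 0b0 = 0; 0 != 1 -> empty
(94,79): row=0b1011110, col=0b1001111, row AND col = 0b1001110 = 78; 78 != 79 -> empty
(254,166): row=0b11111110, col=0b10100110, row AND col = 0b10100110 = 166; 166 == 166 -> filled
(238,40): row=0b11101110, col=0b101000, row AND col = 0b101000 = 40; 40 == 40 -> filled
(130,75): row=0b10000010, col=0b1001011, row AND col = 0b10 = 2; 2 != 75 -> empty
(6,4): row=0b110, col=0b100, row AND col = 0b100 = 4; 4 == 4 -> filled
(232,214): row=0b11101000, col=0b11010110, row AND col = 0b11000000 = 192; 192 != 214 -> empty
(88,55): row=0b1011000, col=0b110111, row AND col = 0b10000 = 16; 16 != 55 -> empty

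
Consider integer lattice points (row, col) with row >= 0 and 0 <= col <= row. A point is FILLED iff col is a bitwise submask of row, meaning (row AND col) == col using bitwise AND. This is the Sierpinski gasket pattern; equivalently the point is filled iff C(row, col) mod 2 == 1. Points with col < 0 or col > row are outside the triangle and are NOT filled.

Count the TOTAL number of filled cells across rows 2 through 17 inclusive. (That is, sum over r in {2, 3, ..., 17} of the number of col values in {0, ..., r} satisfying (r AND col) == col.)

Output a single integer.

r2=10 pc1: +2 =2
r3=11 pc2: +4 =6
r4=100 pc1: +2 =8
r5=101 pc2: +4 =12
r6=110 pc2: +4 =16
r7=111 pc3: +8 =24
r8=1000 pc1: +2 =26
r9=1001 pc2: +4 =30
r10=1010 pc2: +4 =34
r11=1011 pc3: +8 =42
r12=1100 pc2: +4 =46
r13=1101 pc3: +8 =54
r14=1110 pc3: +8 =62
r15=1111 pc4: +16 =78
r16=10000 pc1: +2 =80
r17=10001 pc2: +4 =84

Answer: 84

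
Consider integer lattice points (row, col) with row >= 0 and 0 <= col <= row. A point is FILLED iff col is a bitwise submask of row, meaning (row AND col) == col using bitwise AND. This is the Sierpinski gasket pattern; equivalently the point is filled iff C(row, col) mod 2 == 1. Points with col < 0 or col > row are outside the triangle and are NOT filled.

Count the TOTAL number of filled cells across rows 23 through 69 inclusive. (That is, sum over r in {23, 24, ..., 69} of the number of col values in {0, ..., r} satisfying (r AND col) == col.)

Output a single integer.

r23=10111 pc4: +16 =16
r24=11000 pc2: +4 =20
r25=11001 pc3: +8 =28
r26=11010 pc3: +8 =36
r27=11011 pc4: +16 =52
r28=11100 pc3: +8 =60
r29=11101 pc4: +16 =76
r30=11110 pc4: +16 =92
r31=11111 pc5: +32 =124
r32=100000 pc1: +2 =126
r33=100001 pc2: +4 =130
r34=100010 pc2: +4 =134
r35=100011 pc3: +8 =142
r36=100100 pc2: +4 =146
r37=100101 pc3: +8 =154
r38=100110 pc3: +8 =162
r39=100111 pc4: +16 =178
r40=101000 pc2: +4 =182
r41=101001 pc3: +8 =190
r42=101010 pc3: +8 =198
r43=101011 pc4: +16 =214
r44=101100 pc3: +8 =222
r45=101101 pc4: +16 =238
r46=101110 pc4: +16 =254
r47=101111 pc5: +32 =286
r48=110000 pc2: +4 =290
r49=110001 pc3: +8 =298
r50=110010 pc3: +8 =306
r51=110011 pc4: +16 =322
r52=110100 pc3: +8 =330
r53=110101 pc4: +16 =346
r54=110110 pc4: +16 =362
r55=110111 pc5: +32 =394
r56=111000 pc3: +8 =402
r57=111001 pc4: +16 =418
r58=111010 pc4: +16 =434
r59=111011 pc5: +32 =466
r60=111100 pc4: +16 =482
r61=111101 pc5: +32 =514
r62=111110 pc5: +32 =546
r63=111111 pc6: +64 =610
r64=1000000 pc1: +2 =612
r65=1000001 pc2: +4 =616
r66=1000010 pc2: +4 =620
r67=1000011 pc3: +8 =628
r68=1000100 pc2: +4 =632
r69=1000101 pc3: +8 =640

Answer: 640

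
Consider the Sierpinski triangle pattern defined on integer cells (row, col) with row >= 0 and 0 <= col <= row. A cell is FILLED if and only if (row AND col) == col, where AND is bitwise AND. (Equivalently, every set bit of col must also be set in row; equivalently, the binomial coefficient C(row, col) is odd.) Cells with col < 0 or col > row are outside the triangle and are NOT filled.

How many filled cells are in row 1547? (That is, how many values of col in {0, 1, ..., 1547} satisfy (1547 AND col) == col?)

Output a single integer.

Answer: 32

Derivation:
1547 in binary = 11000001011
popcount(1547) = number of 1-bits in 11000001011 = 5
A col c satisfies (1547 AND c) == c iff every set bit of c is also set in 1547; each of the 5 set bits of 1547 can independently be on or off in c.
count = 2^5 = 32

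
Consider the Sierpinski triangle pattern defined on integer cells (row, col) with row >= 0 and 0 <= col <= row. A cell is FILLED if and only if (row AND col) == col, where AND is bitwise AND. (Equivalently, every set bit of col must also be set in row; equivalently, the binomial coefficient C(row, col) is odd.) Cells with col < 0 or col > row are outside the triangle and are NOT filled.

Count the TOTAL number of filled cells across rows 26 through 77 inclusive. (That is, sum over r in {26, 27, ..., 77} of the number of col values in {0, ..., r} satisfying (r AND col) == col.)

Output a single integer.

r26=11010 pc3: +8 =8
r27=11011 pc4: +16 =24
r28=11100 pc3: +8 =32
r29=11101 pc4: +16 =48
r30=11110 pc4: +16 =64
r31=11111 pc5: +32 =96
r32=100000 pc1: +2 =98
r33=100001 pc2: +4 =102
r34=100010 pc2: +4 =106
r35=100011 pc3: +8 =114
r36=100100 pc2: +4 =118
r37=100101 pc3: +8 =126
r38=100110 pc3: +8 =134
r39=100111 pc4: +16 =150
r40=101000 pc2: +4 =154
r41=101001 pc3: +8 =162
r42=101010 pc3: +8 =170
r43=101011 pc4: +16 =186
r44=101100 pc3: +8 =194
r45=101101 pc4: +16 =210
r46=101110 pc4: +16 =226
r47=101111 pc5: +32 =258
r48=110000 pc2: +4 =262
r49=110001 pc3: +8 =270
r50=110010 pc3: +8 =278
r51=110011 pc4: +16 =294
r52=110100 pc3: +8 =302
r53=110101 pc4: +16 =318
r54=110110 pc4: +16 =334
r55=110111 pc5: +32 =366
r56=111000 pc3: +8 =374
r57=111001 pc4: +16 =390
r58=111010 pc4: +16 =406
r59=111011 pc5: +32 =438
r60=111100 pc4: +16 =454
r61=111101 pc5: +32 =486
r62=111110 pc5: +32 =518
r63=111111 pc6: +64 =582
r64=1000000 pc1: +2 =584
r65=1000001 pc2: +4 =588
r66=1000010 pc2: +4 =592
r67=1000011 pc3: +8 =600
r68=1000100 pc2: +4 =604
r69=1000101 pc3: +8 =612
r70=1000110 pc3: +8 =620
r71=1000111 pc4: +16 =636
r72=1001000 pc2: +4 =640
r73=1001001 pc3: +8 =648
r74=1001010 pc3: +8 =656
r75=1001011 pc4: +16 =672
r76=1001100 pc3: +8 =680
r77=1001101 pc4: +16 =696

Answer: 696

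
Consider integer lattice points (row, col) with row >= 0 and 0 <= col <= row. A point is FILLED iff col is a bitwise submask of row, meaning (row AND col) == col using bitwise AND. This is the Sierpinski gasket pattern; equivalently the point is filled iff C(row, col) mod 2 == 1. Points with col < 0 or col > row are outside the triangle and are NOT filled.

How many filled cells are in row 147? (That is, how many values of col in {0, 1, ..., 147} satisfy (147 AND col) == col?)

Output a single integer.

Answer: 16

Derivation:
147 in binary = 10010011
popcount(147) = number of 1-bits in 10010011 = 4
A col c satisfies (147 AND c) == c iff every set bit of c is also set in 147; each of the 4 set bits of 147 can independently be on or off in c.
count = 2^4 = 16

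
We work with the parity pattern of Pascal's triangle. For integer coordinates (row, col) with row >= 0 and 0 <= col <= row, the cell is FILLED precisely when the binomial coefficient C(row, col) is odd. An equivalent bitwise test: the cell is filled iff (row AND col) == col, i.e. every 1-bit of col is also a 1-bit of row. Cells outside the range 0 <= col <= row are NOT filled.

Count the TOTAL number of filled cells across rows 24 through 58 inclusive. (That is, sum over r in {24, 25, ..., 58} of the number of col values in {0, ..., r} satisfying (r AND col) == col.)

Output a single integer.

Answer: 418

Derivation:
r24=11000 pc2: +4 =4
r25=11001 pc3: +8 =12
r26=11010 pc3: +8 =20
r27=11011 pc4: +16 =36
r28=11100 pc3: +8 =44
r29=11101 pc4: +16 =60
r30=11110 pc4: +16 =76
r31=11111 pc5: +32 =108
r32=100000 pc1: +2 =110
r33=100001 pc2: +4 =114
r34=100010 pc2: +4 =118
r35=100011 pc3: +8 =126
r36=100100 pc2: +4 =130
r37=100101 pc3: +8 =138
r38=100110 pc3: +8 =146
r39=100111 pc4: +16 =162
r40=101000 pc2: +4 =166
r41=101001 pc3: +8 =174
r42=101010 pc3: +8 =182
r43=101011 pc4: +16 =198
r44=101100 pc3: +8 =206
r45=101101 pc4: +16 =222
r46=101110 pc4: +16 =238
r47=101111 pc5: +32 =270
r48=110000 pc2: +4 =274
r49=110001 pc3: +8 =282
r50=110010 pc3: +8 =290
r51=110011 pc4: +16 =306
r52=110100 pc3: +8 =314
r53=110101 pc4: +16 =330
r54=110110 pc4: +16 =346
r55=110111 pc5: +32 =378
r56=111000 pc3: +8 =386
r57=111001 pc4: +16 =402
r58=111010 pc4: +16 =418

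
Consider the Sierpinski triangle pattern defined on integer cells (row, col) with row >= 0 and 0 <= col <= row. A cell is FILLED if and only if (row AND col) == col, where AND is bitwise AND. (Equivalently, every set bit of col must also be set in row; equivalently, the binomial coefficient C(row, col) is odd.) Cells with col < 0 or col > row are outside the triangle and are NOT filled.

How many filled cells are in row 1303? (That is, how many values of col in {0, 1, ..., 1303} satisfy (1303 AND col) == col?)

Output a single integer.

1303 in binary = 10100010111
popcount(1303) = number of 1-bits in 10100010111 = 6
A col c satisfies (1303 AND c) == c iff every set bit of c is also set in 1303; each of the 6 set bits of 1303 can independently be on or off in c.
count = 2^6 = 64

Answer: 64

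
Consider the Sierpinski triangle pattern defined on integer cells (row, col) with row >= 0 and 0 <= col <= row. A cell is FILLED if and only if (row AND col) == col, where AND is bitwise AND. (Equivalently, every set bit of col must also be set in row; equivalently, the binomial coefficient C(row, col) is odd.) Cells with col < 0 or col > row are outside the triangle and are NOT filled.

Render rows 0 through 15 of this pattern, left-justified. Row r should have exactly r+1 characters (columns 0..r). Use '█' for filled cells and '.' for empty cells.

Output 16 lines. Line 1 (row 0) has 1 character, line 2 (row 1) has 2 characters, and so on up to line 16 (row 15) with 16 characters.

r0=0: █
r1=1: ██
r2=10: █.█
r3=11: ████
r4=100: █...█
r5=101: ██..██
r6=110: █.█.█.█
r7=111: ████████
r8=1000: █.......█
r9=1001: ██......██
r10=1010: █.█.....█.█
r11=1011: ████....████
r12=1100: █...█...█...█
r13=1101: ██..██..██..██
r14=1110: █.█.█.█.█.█.█.█
r15=1111: ████████████████

Answer: █
██
█.█
████
█...█
██..██
█.█.█.█
████████
█.......█
██......██
█.█.....█.█
████....████
█...█...█...█
██..██..██..██
█.█.█.█.█.█.█.█
████████████████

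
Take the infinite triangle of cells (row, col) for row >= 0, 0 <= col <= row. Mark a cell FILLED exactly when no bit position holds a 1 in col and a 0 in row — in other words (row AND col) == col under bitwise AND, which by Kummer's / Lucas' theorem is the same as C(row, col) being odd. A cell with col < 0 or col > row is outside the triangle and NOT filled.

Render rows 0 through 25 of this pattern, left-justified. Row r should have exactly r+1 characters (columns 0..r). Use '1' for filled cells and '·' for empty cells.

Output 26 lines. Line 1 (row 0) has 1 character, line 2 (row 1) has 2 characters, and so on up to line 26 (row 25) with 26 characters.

r0=0: 1
r1=1: 11
r2=10: 1·1
r3=11: 1111
r4=100: 1···1
r5=101: 11··11
r6=110: 1·1·1·1
r7=111: 11111111
r8=1000: 1·······1
r9=1001: 11······11
r10=1010: 1·1·····1·1
r11=1011: 1111····1111
r12=1100: 1···1···1···1
r13=1101: 11··11··11··11
r14=1110: 1·1·1·1·1·1·1·1
r15=1111: 1111111111111111
r16=10000: 1···············1
r17=10001: 11··············11
r18=10010: 1·1·············1·1
r19=10011: 1111············1111
r20=10100: 1···1···········1···1
r21=10101: 11··11··········11··11
r22=10110: 1·1·1·1·········1·1·1·1
r23=10111: 11111111········11111111
r24=11000: 1·······1·······1·······1
r25=11001: 11······11······11······11

Answer: 1
11
1·1
1111
1···1
11··11
1·1·1·1
11111111
1·······1
11······11
1·1·····1·1
1111····1111
1···1···1···1
11··11··11··11
1·1·1·1·1·1·1·1
1111111111111111
1···············1
11··············11
1·1·············1·1
1111············1111
1···1···········1···1
11··11··········11··11
1·1·1·1·········1·1·1·1
11111111········11111111
1·······1·······1·······1
11······11······11······11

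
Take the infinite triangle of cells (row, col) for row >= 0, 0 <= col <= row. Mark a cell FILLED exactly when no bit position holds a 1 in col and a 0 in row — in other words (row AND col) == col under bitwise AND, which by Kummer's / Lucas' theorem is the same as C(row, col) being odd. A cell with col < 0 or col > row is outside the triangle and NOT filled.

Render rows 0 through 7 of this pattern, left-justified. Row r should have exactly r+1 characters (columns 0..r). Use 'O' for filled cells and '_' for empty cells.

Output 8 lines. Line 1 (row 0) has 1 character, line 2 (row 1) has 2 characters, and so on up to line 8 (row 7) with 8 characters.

r0=0: O
r1=1: OO
r2=10: O_O
r3=11: OOOO
r4=100: O___O
r5=101: OO__OO
r6=110: O_O_O_O
r7=111: OOOOOOOO

Answer: O
OO
O_O
OOOO
O___O
OO__OO
O_O_O_O
OOOOOOOO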